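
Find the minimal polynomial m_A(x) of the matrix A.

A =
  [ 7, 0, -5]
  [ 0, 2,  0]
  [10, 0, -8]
x^2 + x - 6

The characteristic polynomial is χ_A(x) = (x - 2)^2*(x + 3), so the eigenvalues are known. The minimal polynomial is
  m_A(x) = Π_λ (x − λ)^{k_λ}
where k_λ is the size of the *largest* Jordan block for λ (equivalently, the smallest k with (A − λI)^k v = 0 for every generalised eigenvector v of λ).

  λ = -3: largest Jordan block has size 1, contributing (x + 3)
  λ = 2: largest Jordan block has size 1, contributing (x − 2)

So m_A(x) = (x - 2)*(x + 3) = x^2 + x - 6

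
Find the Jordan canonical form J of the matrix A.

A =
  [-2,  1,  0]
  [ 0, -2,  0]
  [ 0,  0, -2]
J_2(-2) ⊕ J_1(-2)

The characteristic polynomial is
  det(x·I − A) = x^3 + 6*x^2 + 12*x + 8 = (x + 2)^3

Eigenvalues and multiplicities (the geometric multiplicity of λ is n − rank(A − λI), which equals the number of Jordan blocks for λ):
  λ = -2: algebraic multiplicity = 3, geometric multiplicity = 2

Determining the block sizes for each eigenvalue:
  λ = -2: 2 blocks summing to 3 forces exactly one block of size 2 and the rest size 1 → block sizes [2, 1]

Assembling the blocks gives a Jordan form
J =
  [-2,  1,  0]
  [ 0, -2,  0]
  [ 0,  0, -2]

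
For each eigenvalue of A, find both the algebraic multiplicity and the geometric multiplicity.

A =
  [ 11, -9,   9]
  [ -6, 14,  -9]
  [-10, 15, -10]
λ = 5: alg = 3, geom = 2

Step 1 — factor the characteristic polynomial to read off the algebraic multiplicities:
  χ_A(x) = (x - 5)^3

Step 2 — compute geometric multiplicities via the rank-nullity identity g(λ) = n − rank(A − λI):
  rank(A − (5)·I) = 1, so dim ker(A − (5)·I) = n − 1 = 2

Summary:
  λ = 5: algebraic multiplicity = 3, geometric multiplicity = 2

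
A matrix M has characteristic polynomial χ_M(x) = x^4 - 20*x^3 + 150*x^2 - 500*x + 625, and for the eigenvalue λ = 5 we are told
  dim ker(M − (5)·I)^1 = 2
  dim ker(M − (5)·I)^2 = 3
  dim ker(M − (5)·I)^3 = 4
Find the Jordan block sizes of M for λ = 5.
Block sizes for λ = 5: [3, 1]

From the dimensions of kernels of powers, the number of Jordan blocks of size at least j is d_j − d_{j−1} where d_j = dim ker(N^j) (with d_0 = 0). Computing the differences gives [2, 1, 1].
The number of blocks of size exactly k is (#blocks of size ≥ k) − (#blocks of size ≥ k + 1), so the partition is: 1 block(s) of size 1, 1 block(s) of size 3.
In nonincreasing order the block sizes are [3, 1].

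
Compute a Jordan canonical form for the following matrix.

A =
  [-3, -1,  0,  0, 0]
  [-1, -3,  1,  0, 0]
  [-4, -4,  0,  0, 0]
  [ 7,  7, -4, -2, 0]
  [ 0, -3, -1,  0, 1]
J_3(-2) ⊕ J_1(-2) ⊕ J_1(1)

The characteristic polynomial is
  det(x·I − A) = x^5 + 7*x^4 + 16*x^3 + 8*x^2 - 16*x - 16 = (x - 1)*(x + 2)^4

Eigenvalues and multiplicities (the geometric multiplicity of λ is n − rank(A − λI), which equals the number of Jordan blocks for λ):
  λ = -2: algebraic multiplicity = 4, geometric multiplicity = 2
  λ = 1: algebraic multiplicity = 1, geometric multiplicity = 1

Determining the block sizes for each eigenvalue:
  λ = -2: with am = 4 and gm = 2, the partition is not yet determined (e.g. several partitions of 4 into 2 parts exist). Let N = A − (-2)·I. Computing rank(N^1) = 3, rank(N^2) = 2, rank(N^3) = 1; the number of blocks of size ≥ j is rank(N^{j−1}) − rank(N^j), giving [2, 1, 1]. So we have 1 block(s) of size 3, 1 block(s) of size 1 → block sizes [3, 1]
  λ = 1: one block (gm = 1), so the single block has size am = 1 → block sizes [1]

Assembling the blocks gives a Jordan form
J =
  [-2,  1,  0,  0, 0]
  [ 0, -2,  1,  0, 0]
  [ 0,  0, -2,  0, 0]
  [ 0,  0,  0, -2, 0]
  [ 0,  0,  0,  0, 1]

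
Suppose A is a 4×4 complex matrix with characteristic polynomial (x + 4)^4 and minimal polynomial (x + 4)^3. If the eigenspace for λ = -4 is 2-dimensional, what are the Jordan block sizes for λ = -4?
Block sizes for λ = -4: [3, 1]

Step 1 — from the characteristic polynomial, algebraic multiplicity of λ = -4 is 4. From dim ker(A − (-4)·I) = 2, there are exactly 2 Jordan blocks for λ = -4.
Step 2 — from the minimal polynomial, the factor (x + 4)^3 tells us the largest block for λ = -4 has size 3.
Step 3 — with total size 4, 2 blocks, and largest block 3, the block sizes (in nonincreasing order) are [3, 1].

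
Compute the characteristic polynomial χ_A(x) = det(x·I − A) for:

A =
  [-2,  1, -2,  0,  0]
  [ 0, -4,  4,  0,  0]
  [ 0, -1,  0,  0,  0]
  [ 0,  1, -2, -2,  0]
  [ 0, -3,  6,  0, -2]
x^5 + 10*x^4 + 40*x^3 + 80*x^2 + 80*x + 32

Expanding det(x·I − A) (e.g. by cofactor expansion or by noting that A is similar to its Jordan form J, which has the same characteristic polynomial as A) gives
  χ_A(x) = x^5 + 10*x^4 + 40*x^3 + 80*x^2 + 80*x + 32
which factors as (x + 2)^5. The eigenvalues (with algebraic multiplicities) are λ = -2 with multiplicity 5.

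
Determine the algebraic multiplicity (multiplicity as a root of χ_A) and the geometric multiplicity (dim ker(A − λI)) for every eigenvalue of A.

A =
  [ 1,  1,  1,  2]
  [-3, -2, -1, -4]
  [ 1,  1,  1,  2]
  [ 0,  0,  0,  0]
λ = 0: alg = 4, geom = 2

Step 1 — factor the characteristic polynomial to read off the algebraic multiplicities:
  χ_A(x) = x^4

Step 2 — compute geometric multiplicities via the rank-nullity identity g(λ) = n − rank(A − λI):
  rank(A − (0)·I) = 2, so dim ker(A − (0)·I) = n − 2 = 2

Summary:
  λ = 0: algebraic multiplicity = 4, geometric multiplicity = 2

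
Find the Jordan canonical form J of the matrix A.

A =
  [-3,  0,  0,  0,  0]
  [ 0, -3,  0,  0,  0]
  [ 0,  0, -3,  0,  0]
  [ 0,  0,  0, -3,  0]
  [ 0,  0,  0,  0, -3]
J_1(-3) ⊕ J_1(-3) ⊕ J_1(-3) ⊕ J_1(-3) ⊕ J_1(-3)

The characteristic polynomial is
  det(x·I − A) = x^5 + 15*x^4 + 90*x^3 + 270*x^2 + 405*x + 243 = (x + 3)^5

Eigenvalues and multiplicities (the geometric multiplicity of λ is n − rank(A − λI), which equals the number of Jordan blocks for λ):
  λ = -3: algebraic multiplicity = 5, geometric multiplicity = 5

Determining the block sizes for each eigenvalue:
  λ = -3: gm = am = 5, so every block has size 1 → block sizes [1, 1, 1, 1, 1]

Assembling the blocks gives a Jordan form
J =
  [-3,  0,  0,  0,  0]
  [ 0, -3,  0,  0,  0]
  [ 0,  0, -3,  0,  0]
  [ 0,  0,  0, -3,  0]
  [ 0,  0,  0,  0, -3]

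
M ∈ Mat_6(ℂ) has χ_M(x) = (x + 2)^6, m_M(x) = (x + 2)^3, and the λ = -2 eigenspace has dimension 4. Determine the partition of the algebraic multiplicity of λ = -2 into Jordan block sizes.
Block sizes for λ = -2: [3, 1, 1, 1]

Step 1 — from the characteristic polynomial, algebraic multiplicity of λ = -2 is 6. From dim ker(M − (-2)·I) = 4, there are exactly 4 Jordan blocks for λ = -2.
Step 2 — from the minimal polynomial, the factor (x + 2)^3 tells us the largest block for λ = -2 has size 3.
Step 3 — with total size 6, 4 blocks, and largest block 3, the block sizes (in nonincreasing order) are [3, 1, 1, 1].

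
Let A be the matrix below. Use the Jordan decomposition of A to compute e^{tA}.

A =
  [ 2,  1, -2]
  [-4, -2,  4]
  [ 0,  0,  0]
e^{tA} =
  [2*t + 1, t, -2*t]
  [-4*t, 1 - 2*t, 4*t]
  [0, 0, 1]

Strategy: write A = P · J · P⁻¹ where J is a Jordan canonical form, so e^{tA} = P · e^{tJ} · P⁻¹, and e^{tJ} can be computed block-by-block.

A has Jordan form
J =
  [0, 1, 0]
  [0, 0, 0]
  [0, 0, 0]
(up to reordering of blocks).

Per-block formulas:
  For a 2×2 Jordan block J_2(0): exp(t · J_2(0)) = e^(0t)·(I + t·N), where N is the 2×2 nilpotent shift.
  For a 1×1 block at λ = 0: exp(t · [0]) = [e^(0t)].

After assembling e^{tJ} and conjugating by P, we get:

e^{tA} =
  [2*t + 1, t, -2*t]
  [-4*t, 1 - 2*t, 4*t]
  [0, 0, 1]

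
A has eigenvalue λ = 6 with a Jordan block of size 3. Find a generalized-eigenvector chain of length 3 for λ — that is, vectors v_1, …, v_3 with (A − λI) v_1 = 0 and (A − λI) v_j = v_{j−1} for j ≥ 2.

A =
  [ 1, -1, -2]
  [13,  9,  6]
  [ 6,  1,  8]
A Jordan chain for λ = 6 of length 3:
v_1 = (0, 10, -5)ᵀ
v_2 = (-5, 13, 6)ᵀ
v_3 = (1, 0, 0)ᵀ

Let N = A − (6)·I. We want v_3 with N^3 v_3 = 0 but N^2 v_3 ≠ 0; then v_{j-1} := N · v_j for j = 3, …, 2.

Pick v_3 = (1, 0, 0)ᵀ.
Then v_2 = N · v_3 = (-5, 13, 6)ᵀ.
Then v_1 = N · v_2 = (0, 10, -5)ᵀ.

Sanity check: (A − (6)·I) v_1 = (0, 0, 0)ᵀ = 0. ✓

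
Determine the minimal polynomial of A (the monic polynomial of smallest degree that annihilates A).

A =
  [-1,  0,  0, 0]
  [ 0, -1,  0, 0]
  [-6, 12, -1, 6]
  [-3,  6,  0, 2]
x^2 - x - 2

The characteristic polynomial is χ_A(x) = (x - 2)*(x + 1)^3, so the eigenvalues are known. The minimal polynomial is
  m_A(x) = Π_λ (x − λ)^{k_λ}
where k_λ is the size of the *largest* Jordan block for λ (equivalently, the smallest k with (A − λI)^k v = 0 for every generalised eigenvector v of λ).

  λ = -1: largest Jordan block has size 1, contributing (x + 1)
  λ = 2: largest Jordan block has size 1, contributing (x − 2)

So m_A(x) = (x - 2)*(x + 1) = x^2 - x - 2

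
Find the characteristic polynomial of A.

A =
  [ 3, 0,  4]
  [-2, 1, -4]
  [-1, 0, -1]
x^3 - 3*x^2 + 3*x - 1

Expanding det(x·I − A) (e.g. by cofactor expansion or by noting that A is similar to its Jordan form J, which has the same characteristic polynomial as A) gives
  χ_A(x) = x^3 - 3*x^2 + 3*x - 1
which factors as (x - 1)^3. The eigenvalues (with algebraic multiplicities) are λ = 1 with multiplicity 3.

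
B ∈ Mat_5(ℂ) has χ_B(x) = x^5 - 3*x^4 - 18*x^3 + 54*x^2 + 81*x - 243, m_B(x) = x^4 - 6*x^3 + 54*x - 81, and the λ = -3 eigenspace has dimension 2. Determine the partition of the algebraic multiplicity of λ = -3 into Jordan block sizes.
Block sizes for λ = -3: [1, 1]

Step 1 — from the characteristic polynomial, algebraic multiplicity of λ = -3 is 2. From dim ker(B − (-3)·I) = 2, there are exactly 2 Jordan blocks for λ = -3.
Step 2 — from the minimal polynomial, the factor (x + 3) tells us the largest block for λ = -3 has size 1.
Step 3 — with total size 2, 2 blocks, and largest block 1, the block sizes (in nonincreasing order) are [1, 1].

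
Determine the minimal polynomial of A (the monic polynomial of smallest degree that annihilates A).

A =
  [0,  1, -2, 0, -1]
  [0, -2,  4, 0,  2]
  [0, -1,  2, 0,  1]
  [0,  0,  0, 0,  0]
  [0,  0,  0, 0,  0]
x^2

The characteristic polynomial is χ_A(x) = x^5, so the eigenvalues are known. The minimal polynomial is
  m_A(x) = Π_λ (x − λ)^{k_λ}
where k_λ is the size of the *largest* Jordan block for λ (equivalently, the smallest k with (A − λI)^k v = 0 for every generalised eigenvector v of λ).

  λ = 0: largest Jordan block has size 2, contributing (x − 0)^2

So m_A(x) = x^2 = x^2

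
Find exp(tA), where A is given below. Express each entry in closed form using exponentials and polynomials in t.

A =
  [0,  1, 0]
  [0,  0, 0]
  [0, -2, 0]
e^{tA} =
  [1, t, 0]
  [0, 1, 0]
  [0, -2*t, 1]

Strategy: write A = P · J · P⁻¹ where J is a Jordan canonical form, so e^{tA} = P · e^{tJ} · P⁻¹, and e^{tJ} can be computed block-by-block.

A has Jordan form
J =
  [0, 1, 0]
  [0, 0, 0]
  [0, 0, 0]
(up to reordering of blocks).

Per-block formulas:
  For a 1×1 block at λ = 0: exp(t · [0]) = [e^(0t)].
  For a 2×2 Jordan block J_2(0): exp(t · J_2(0)) = e^(0t)·(I + t·N), where N is the 2×2 nilpotent shift.

After assembling e^{tJ} and conjugating by P, we get:

e^{tA} =
  [1, t, 0]
  [0, 1, 0]
  [0, -2*t, 1]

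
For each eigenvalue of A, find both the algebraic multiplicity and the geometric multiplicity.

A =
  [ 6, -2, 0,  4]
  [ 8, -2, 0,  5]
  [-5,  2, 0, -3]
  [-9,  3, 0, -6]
λ = -1: alg = 2, geom = 1; λ = 0: alg = 2, geom = 1

Step 1 — factor the characteristic polynomial to read off the algebraic multiplicities:
  χ_A(x) = x^2*(x + 1)^2

Step 2 — compute geometric multiplicities via the rank-nullity identity g(λ) = n − rank(A − λI):
  rank(A − (-1)·I) = 3, so dim ker(A − (-1)·I) = n − 3 = 1
  rank(A − (0)·I) = 3, so dim ker(A − (0)·I) = n − 3 = 1

Summary:
  λ = -1: algebraic multiplicity = 2, geometric multiplicity = 1
  λ = 0: algebraic multiplicity = 2, geometric multiplicity = 1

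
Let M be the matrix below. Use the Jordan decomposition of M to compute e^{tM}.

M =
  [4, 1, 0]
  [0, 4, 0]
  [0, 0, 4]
e^{tM} =
  [exp(4*t), t*exp(4*t), 0]
  [0, exp(4*t), 0]
  [0, 0, exp(4*t)]

Strategy: write M = P · J · P⁻¹ where J is a Jordan canonical form, so e^{tM} = P · e^{tJ} · P⁻¹, and e^{tJ} can be computed block-by-block.

M has Jordan form
J =
  [4, 1, 0]
  [0, 4, 0]
  [0, 0, 4]
(up to reordering of blocks).

Per-block formulas:
  For a 1×1 block at λ = 4: exp(t · [4]) = [e^(4t)].
  For a 2×2 Jordan block J_2(4): exp(t · J_2(4)) = e^(4t)·(I + t·N), where N is the 2×2 nilpotent shift.

After assembling e^{tJ} and conjugating by P, we get:

e^{tM} =
  [exp(4*t), t*exp(4*t), 0]
  [0, exp(4*t), 0]
  [0, 0, exp(4*t)]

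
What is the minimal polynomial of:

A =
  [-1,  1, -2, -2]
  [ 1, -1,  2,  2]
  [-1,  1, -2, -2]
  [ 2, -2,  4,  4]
x^2

The characteristic polynomial is χ_A(x) = x^4, so the eigenvalues are known. The minimal polynomial is
  m_A(x) = Π_λ (x − λ)^{k_λ}
where k_λ is the size of the *largest* Jordan block for λ (equivalently, the smallest k with (A − λI)^k v = 0 for every generalised eigenvector v of λ).

  λ = 0: largest Jordan block has size 2, contributing (x − 0)^2

So m_A(x) = x^2 = x^2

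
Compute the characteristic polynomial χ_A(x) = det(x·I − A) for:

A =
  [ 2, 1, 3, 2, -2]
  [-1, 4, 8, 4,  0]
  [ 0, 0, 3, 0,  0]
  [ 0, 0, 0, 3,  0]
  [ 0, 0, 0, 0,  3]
x^5 - 15*x^4 + 90*x^3 - 270*x^2 + 405*x - 243

Expanding det(x·I − A) (e.g. by cofactor expansion or by noting that A is similar to its Jordan form J, which has the same characteristic polynomial as A) gives
  χ_A(x) = x^5 - 15*x^4 + 90*x^3 - 270*x^2 + 405*x - 243
which factors as (x - 3)^5. The eigenvalues (with algebraic multiplicities) are λ = 3 with multiplicity 5.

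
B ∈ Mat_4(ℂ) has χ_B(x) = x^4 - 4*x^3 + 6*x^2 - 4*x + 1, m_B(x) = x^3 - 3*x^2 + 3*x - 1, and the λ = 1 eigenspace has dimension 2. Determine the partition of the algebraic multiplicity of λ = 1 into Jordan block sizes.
Block sizes for λ = 1: [3, 1]

Step 1 — from the characteristic polynomial, algebraic multiplicity of λ = 1 is 4. From dim ker(B − (1)·I) = 2, there are exactly 2 Jordan blocks for λ = 1.
Step 2 — from the minimal polynomial, the factor (x − 1)^3 tells us the largest block for λ = 1 has size 3.
Step 3 — with total size 4, 2 blocks, and largest block 3, the block sizes (in nonincreasing order) are [3, 1].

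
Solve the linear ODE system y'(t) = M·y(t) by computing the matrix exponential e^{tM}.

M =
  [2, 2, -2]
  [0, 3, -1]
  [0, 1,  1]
e^{tM} =
  [exp(2*t), 2*t*exp(2*t), -2*t*exp(2*t)]
  [0, t*exp(2*t) + exp(2*t), -t*exp(2*t)]
  [0, t*exp(2*t), -t*exp(2*t) + exp(2*t)]

Strategy: write M = P · J · P⁻¹ where J is a Jordan canonical form, so e^{tM} = P · e^{tJ} · P⁻¹, and e^{tJ} can be computed block-by-block.

M has Jordan form
J =
  [2, 1, 0]
  [0, 2, 0]
  [0, 0, 2]
(up to reordering of blocks).

Per-block formulas:
  For a 2×2 Jordan block J_2(2): exp(t · J_2(2)) = e^(2t)·(I + t·N), where N is the 2×2 nilpotent shift.
  For a 1×1 block at λ = 2: exp(t · [2]) = [e^(2t)].

After assembling e^{tJ} and conjugating by P, we get:

e^{tM} =
  [exp(2*t), 2*t*exp(2*t), -2*t*exp(2*t)]
  [0, t*exp(2*t) + exp(2*t), -t*exp(2*t)]
  [0, t*exp(2*t), -t*exp(2*t) + exp(2*t)]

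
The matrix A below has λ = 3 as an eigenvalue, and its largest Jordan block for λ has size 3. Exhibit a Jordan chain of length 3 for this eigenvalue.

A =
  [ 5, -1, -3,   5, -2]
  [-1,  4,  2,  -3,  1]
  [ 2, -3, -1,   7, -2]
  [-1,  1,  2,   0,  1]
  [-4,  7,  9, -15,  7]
A Jordan chain for λ = 3 of length 3:
v_1 = (2, 0, 0, 0, 2)ᵀ
v_2 = (2, -1, 2, -1, -4)ᵀ
v_3 = (1, 0, 0, 0, 0)ᵀ

Let N = A − (3)·I. We want v_3 with N^3 v_3 = 0 but N^2 v_3 ≠ 0; then v_{j-1} := N · v_j for j = 3, …, 2.

Pick v_3 = (1, 0, 0, 0, 0)ᵀ.
Then v_2 = N · v_3 = (2, -1, 2, -1, -4)ᵀ.
Then v_1 = N · v_2 = (2, 0, 0, 0, 2)ᵀ.

Sanity check: (A − (3)·I) v_1 = (0, 0, 0, 0, 0)ᵀ = 0. ✓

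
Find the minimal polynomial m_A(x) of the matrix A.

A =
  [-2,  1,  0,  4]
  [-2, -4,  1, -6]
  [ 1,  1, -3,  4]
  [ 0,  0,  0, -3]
x^3 + 9*x^2 + 27*x + 27

The characteristic polynomial is χ_A(x) = (x + 3)^4, so the eigenvalues are known. The minimal polynomial is
  m_A(x) = Π_λ (x − λ)^{k_λ}
where k_λ is the size of the *largest* Jordan block for λ (equivalently, the smallest k with (A − λI)^k v = 0 for every generalised eigenvector v of λ).

  λ = -3: largest Jordan block has size 3, contributing (x + 3)^3

So m_A(x) = (x + 3)^3 = x^3 + 9*x^2 + 27*x + 27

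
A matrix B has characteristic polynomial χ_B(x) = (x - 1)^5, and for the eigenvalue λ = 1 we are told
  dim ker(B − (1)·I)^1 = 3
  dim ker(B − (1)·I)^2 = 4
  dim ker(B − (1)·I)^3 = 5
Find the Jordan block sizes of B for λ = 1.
Block sizes for λ = 1: [3, 1, 1]

From the dimensions of kernels of powers, the number of Jordan blocks of size at least j is d_j − d_{j−1} where d_j = dim ker(N^j) (with d_0 = 0). Computing the differences gives [3, 1, 1].
The number of blocks of size exactly k is (#blocks of size ≥ k) − (#blocks of size ≥ k + 1), so the partition is: 2 block(s) of size 1, 1 block(s) of size 3.
In nonincreasing order the block sizes are [3, 1, 1].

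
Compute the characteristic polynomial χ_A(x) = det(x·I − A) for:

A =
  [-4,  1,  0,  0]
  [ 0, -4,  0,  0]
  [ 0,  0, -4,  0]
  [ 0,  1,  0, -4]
x^4 + 16*x^3 + 96*x^2 + 256*x + 256

Expanding det(x·I − A) (e.g. by cofactor expansion or by noting that A is similar to its Jordan form J, which has the same characteristic polynomial as A) gives
  χ_A(x) = x^4 + 16*x^3 + 96*x^2 + 256*x + 256
which factors as (x + 4)^4. The eigenvalues (with algebraic multiplicities) are λ = -4 with multiplicity 4.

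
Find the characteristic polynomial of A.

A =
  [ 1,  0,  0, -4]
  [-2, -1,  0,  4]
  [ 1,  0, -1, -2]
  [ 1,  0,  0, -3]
x^4 + 4*x^3 + 6*x^2 + 4*x + 1

Expanding det(x·I − A) (e.g. by cofactor expansion or by noting that A is similar to its Jordan form J, which has the same characteristic polynomial as A) gives
  χ_A(x) = x^4 + 4*x^3 + 6*x^2 + 4*x + 1
which factors as (x + 1)^4. The eigenvalues (with algebraic multiplicities) are λ = -1 with multiplicity 4.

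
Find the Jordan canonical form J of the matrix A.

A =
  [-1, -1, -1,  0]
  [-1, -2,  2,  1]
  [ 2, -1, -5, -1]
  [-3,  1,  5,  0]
J_2(-2) ⊕ J_2(-2)

The characteristic polynomial is
  det(x·I − A) = x^4 + 8*x^3 + 24*x^2 + 32*x + 16 = (x + 2)^4

Eigenvalues and multiplicities (the geometric multiplicity of λ is n − rank(A − λI), which equals the number of Jordan blocks for λ):
  λ = -2: algebraic multiplicity = 4, geometric multiplicity = 2

Determining the block sizes for each eigenvalue:
  λ = -2: with am = 4 and gm = 2, the partition is not yet determined (e.g. several partitions of 4 into 2 parts exist). Let N = A − (-2)·I. Computing rank(N^1) = 2, rank(N^2) = 0; the number of blocks of size ≥ j is rank(N^{j−1}) − rank(N^j), giving [2, 2]. So we have 2 block(s) of size 2 → block sizes [2, 2]

Assembling the blocks gives a Jordan form
J =
  [-2,  1,  0,  0]
  [ 0, -2,  0,  0]
  [ 0,  0, -2,  1]
  [ 0,  0,  0, -2]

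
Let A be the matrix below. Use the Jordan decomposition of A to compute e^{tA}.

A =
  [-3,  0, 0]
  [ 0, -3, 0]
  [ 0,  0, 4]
e^{tA} =
  [exp(-3*t), 0, 0]
  [0, exp(-3*t), 0]
  [0, 0, exp(4*t)]

Strategy: write A = P · J · P⁻¹ where J is a Jordan canonical form, so e^{tA} = P · e^{tJ} · P⁻¹, and e^{tJ} can be computed block-by-block.

A has Jordan form
J =
  [-3,  0, 0]
  [ 0, -3, 0]
  [ 0,  0, 4]
(up to reordering of blocks).

Per-block formulas:
  For a 1×1 block at λ = -3: exp(t · [-3]) = [e^(-3t)].
  For a 1×1 block at λ = 4: exp(t · [4]) = [e^(4t)].

After assembling e^{tJ} and conjugating by P, we get:

e^{tA} =
  [exp(-3*t), 0, 0]
  [0, exp(-3*t), 0]
  [0, 0, exp(4*t)]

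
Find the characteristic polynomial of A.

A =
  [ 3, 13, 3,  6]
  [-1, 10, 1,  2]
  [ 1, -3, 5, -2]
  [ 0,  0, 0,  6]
x^4 - 24*x^3 + 216*x^2 - 864*x + 1296

Expanding det(x·I − A) (e.g. by cofactor expansion or by noting that A is similar to its Jordan form J, which has the same characteristic polynomial as A) gives
  χ_A(x) = x^4 - 24*x^3 + 216*x^2 - 864*x + 1296
which factors as (x - 6)^4. The eigenvalues (with algebraic multiplicities) are λ = 6 with multiplicity 4.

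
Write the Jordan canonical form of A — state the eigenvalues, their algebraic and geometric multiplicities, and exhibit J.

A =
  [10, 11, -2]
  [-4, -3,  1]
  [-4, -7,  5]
J_3(4)

The characteristic polynomial is
  det(x·I − A) = x^3 - 12*x^2 + 48*x - 64 = (x - 4)^3

Eigenvalues and multiplicities (the geometric multiplicity of λ is n − rank(A − λI), which equals the number of Jordan blocks for λ):
  λ = 4: algebraic multiplicity = 3, geometric multiplicity = 1

Determining the block sizes for each eigenvalue:
  λ = 4: one block (gm = 1), so the single block has size am = 3 → block sizes [3]

Assembling the blocks gives a Jordan form
J =
  [4, 1, 0]
  [0, 4, 1]
  [0, 0, 4]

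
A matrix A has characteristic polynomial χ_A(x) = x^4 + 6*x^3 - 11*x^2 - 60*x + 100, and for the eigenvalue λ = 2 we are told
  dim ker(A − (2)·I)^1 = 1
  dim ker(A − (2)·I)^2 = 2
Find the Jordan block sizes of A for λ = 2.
Block sizes for λ = 2: [2]

From the dimensions of kernels of powers, the number of Jordan blocks of size at least j is d_j − d_{j−1} where d_j = dim ker(N^j) (with d_0 = 0). Computing the differences gives [1, 1].
The number of blocks of size exactly k is (#blocks of size ≥ k) − (#blocks of size ≥ k + 1), so the partition is: 1 block(s) of size 2.
In nonincreasing order the block sizes are [2].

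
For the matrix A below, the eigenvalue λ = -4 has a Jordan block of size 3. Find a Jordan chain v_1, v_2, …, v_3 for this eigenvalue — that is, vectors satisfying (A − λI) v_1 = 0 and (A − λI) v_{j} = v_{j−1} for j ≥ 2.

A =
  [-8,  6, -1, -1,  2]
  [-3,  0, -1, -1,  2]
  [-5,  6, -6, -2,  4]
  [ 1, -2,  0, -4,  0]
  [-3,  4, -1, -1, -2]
A Jordan chain for λ = -4 of length 3:
v_1 = (-4, -2, -2, 2, -2)ᵀ
v_2 = (-4, -3, -5, 1, -3)ᵀ
v_3 = (1, 0, 0, 0, 0)ᵀ

Let N = A − (-4)·I. We want v_3 with N^3 v_3 = 0 but N^2 v_3 ≠ 0; then v_{j-1} := N · v_j for j = 3, …, 2.

Pick v_3 = (1, 0, 0, 0, 0)ᵀ.
Then v_2 = N · v_3 = (-4, -3, -5, 1, -3)ᵀ.
Then v_1 = N · v_2 = (-4, -2, -2, 2, -2)ᵀ.

Sanity check: (A − (-4)·I) v_1 = (0, 0, 0, 0, 0)ᵀ = 0. ✓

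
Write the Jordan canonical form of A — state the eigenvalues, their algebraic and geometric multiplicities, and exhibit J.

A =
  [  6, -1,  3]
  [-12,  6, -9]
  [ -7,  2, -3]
J_3(3)

The characteristic polynomial is
  det(x·I − A) = x^3 - 9*x^2 + 27*x - 27 = (x - 3)^3

Eigenvalues and multiplicities (the geometric multiplicity of λ is n − rank(A − λI), which equals the number of Jordan blocks for λ):
  λ = 3: algebraic multiplicity = 3, geometric multiplicity = 1

Determining the block sizes for each eigenvalue:
  λ = 3: one block (gm = 1), so the single block has size am = 3 → block sizes [3]

Assembling the blocks gives a Jordan form
J =
  [3, 1, 0]
  [0, 3, 1]
  [0, 0, 3]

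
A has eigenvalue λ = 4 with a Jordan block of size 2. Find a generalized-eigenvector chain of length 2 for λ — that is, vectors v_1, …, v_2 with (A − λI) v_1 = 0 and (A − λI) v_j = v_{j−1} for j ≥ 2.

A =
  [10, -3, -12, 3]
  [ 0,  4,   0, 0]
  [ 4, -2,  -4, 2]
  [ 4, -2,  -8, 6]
A Jordan chain for λ = 4 of length 2:
v_1 = (6, 0, 4, 4)ᵀ
v_2 = (1, 0, 0, 0)ᵀ

Let N = A − (4)·I. We want v_2 with N^2 v_2 = 0 but N^1 v_2 ≠ 0; then v_{j-1} := N · v_j for j = 2, …, 2.

Pick v_2 = (1, 0, 0, 0)ᵀ.
Then v_1 = N · v_2 = (6, 0, 4, 4)ᵀ.

Sanity check: (A − (4)·I) v_1 = (0, 0, 0, 0)ᵀ = 0. ✓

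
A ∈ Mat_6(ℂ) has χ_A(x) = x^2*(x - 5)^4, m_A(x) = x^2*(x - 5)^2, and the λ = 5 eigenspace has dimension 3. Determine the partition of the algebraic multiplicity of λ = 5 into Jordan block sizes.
Block sizes for λ = 5: [2, 1, 1]

Step 1 — from the characteristic polynomial, algebraic multiplicity of λ = 5 is 4. From dim ker(A − (5)·I) = 3, there are exactly 3 Jordan blocks for λ = 5.
Step 2 — from the minimal polynomial, the factor (x − 5)^2 tells us the largest block for λ = 5 has size 2.
Step 3 — with total size 4, 3 blocks, and largest block 2, the block sizes (in nonincreasing order) are [2, 1, 1].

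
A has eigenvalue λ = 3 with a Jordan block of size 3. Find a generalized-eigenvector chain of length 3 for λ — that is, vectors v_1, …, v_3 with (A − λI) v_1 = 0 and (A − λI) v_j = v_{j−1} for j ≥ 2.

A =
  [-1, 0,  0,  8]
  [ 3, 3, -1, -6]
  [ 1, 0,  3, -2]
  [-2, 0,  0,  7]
A Jordan chain for λ = 3 of length 3:
v_1 = (0, -1, 0, 0)ᵀ
v_2 = (-4, 3, 1, -2)ᵀ
v_3 = (1, 0, 0, 0)ᵀ

Let N = A − (3)·I. We want v_3 with N^3 v_3 = 0 but N^2 v_3 ≠ 0; then v_{j-1} := N · v_j for j = 3, …, 2.

Pick v_3 = (1, 0, 0, 0)ᵀ.
Then v_2 = N · v_3 = (-4, 3, 1, -2)ᵀ.
Then v_1 = N · v_2 = (0, -1, 0, 0)ᵀ.

Sanity check: (A − (3)·I) v_1 = (0, 0, 0, 0)ᵀ = 0. ✓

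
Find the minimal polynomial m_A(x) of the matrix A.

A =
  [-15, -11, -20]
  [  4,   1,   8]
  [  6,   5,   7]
x^3 + 7*x^2 + 11*x + 5

The characteristic polynomial is χ_A(x) = (x + 1)^2*(x + 5), so the eigenvalues are known. The minimal polynomial is
  m_A(x) = Π_λ (x − λ)^{k_λ}
where k_λ is the size of the *largest* Jordan block for λ (equivalently, the smallest k with (A − λI)^k v = 0 for every generalised eigenvector v of λ).

  λ = -5: largest Jordan block has size 1, contributing (x + 5)
  λ = -1: largest Jordan block has size 2, contributing (x + 1)^2

So m_A(x) = (x + 1)^2*(x + 5) = x^3 + 7*x^2 + 11*x + 5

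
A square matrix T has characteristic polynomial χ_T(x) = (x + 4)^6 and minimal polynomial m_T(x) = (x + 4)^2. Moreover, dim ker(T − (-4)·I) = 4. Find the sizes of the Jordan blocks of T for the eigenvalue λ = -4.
Block sizes for λ = -4: [2, 2, 1, 1]

Step 1 — from the characteristic polynomial, algebraic multiplicity of λ = -4 is 6. From dim ker(T − (-4)·I) = 4, there are exactly 4 Jordan blocks for λ = -4.
Step 2 — from the minimal polynomial, the factor (x + 4)^2 tells us the largest block for λ = -4 has size 2.
Step 3 — with total size 6, 4 blocks, and largest block 2, the block sizes (in nonincreasing order) are [2, 2, 1, 1].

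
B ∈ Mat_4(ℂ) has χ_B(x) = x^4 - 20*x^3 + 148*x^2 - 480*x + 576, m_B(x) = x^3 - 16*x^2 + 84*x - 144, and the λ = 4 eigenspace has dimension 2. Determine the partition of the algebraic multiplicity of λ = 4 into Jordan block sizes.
Block sizes for λ = 4: [1, 1]

Step 1 — from the characteristic polynomial, algebraic multiplicity of λ = 4 is 2. From dim ker(B − (4)·I) = 2, there are exactly 2 Jordan blocks for λ = 4.
Step 2 — from the minimal polynomial, the factor (x − 4) tells us the largest block for λ = 4 has size 1.
Step 3 — with total size 2, 2 blocks, and largest block 1, the block sizes (in nonincreasing order) are [1, 1].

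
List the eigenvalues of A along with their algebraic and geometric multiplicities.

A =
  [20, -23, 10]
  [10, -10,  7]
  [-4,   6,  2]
λ = 4: alg = 3, geom = 1

Step 1 — factor the characteristic polynomial to read off the algebraic multiplicities:
  χ_A(x) = (x - 4)^3

Step 2 — compute geometric multiplicities via the rank-nullity identity g(λ) = n − rank(A − λI):
  rank(A − (4)·I) = 2, so dim ker(A − (4)·I) = n − 2 = 1

Summary:
  λ = 4: algebraic multiplicity = 3, geometric multiplicity = 1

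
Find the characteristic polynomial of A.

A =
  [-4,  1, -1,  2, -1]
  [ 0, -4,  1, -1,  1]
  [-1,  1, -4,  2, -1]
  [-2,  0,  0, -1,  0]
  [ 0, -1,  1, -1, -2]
x^5 + 15*x^4 + 90*x^3 + 270*x^2 + 405*x + 243

Expanding det(x·I − A) (e.g. by cofactor expansion or by noting that A is similar to its Jordan form J, which has the same characteristic polynomial as A) gives
  χ_A(x) = x^5 + 15*x^4 + 90*x^3 + 270*x^2 + 405*x + 243
which factors as (x + 3)^5. The eigenvalues (with algebraic multiplicities) are λ = -3 with multiplicity 5.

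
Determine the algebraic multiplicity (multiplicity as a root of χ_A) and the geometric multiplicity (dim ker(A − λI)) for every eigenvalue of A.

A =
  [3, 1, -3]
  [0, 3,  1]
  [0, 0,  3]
λ = 3: alg = 3, geom = 1

Step 1 — factor the characteristic polynomial to read off the algebraic multiplicities:
  χ_A(x) = (x - 3)^3

Step 2 — compute geometric multiplicities via the rank-nullity identity g(λ) = n − rank(A − λI):
  rank(A − (3)·I) = 2, so dim ker(A − (3)·I) = n − 2 = 1

Summary:
  λ = 3: algebraic multiplicity = 3, geometric multiplicity = 1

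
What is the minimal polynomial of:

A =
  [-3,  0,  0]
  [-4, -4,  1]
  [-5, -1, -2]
x^3 + 9*x^2 + 27*x + 27

The characteristic polynomial is χ_A(x) = (x + 3)^3, so the eigenvalues are known. The minimal polynomial is
  m_A(x) = Π_λ (x − λ)^{k_λ}
where k_λ is the size of the *largest* Jordan block for λ (equivalently, the smallest k with (A − λI)^k v = 0 for every generalised eigenvector v of λ).

  λ = -3: largest Jordan block has size 3, contributing (x + 3)^3

So m_A(x) = (x + 3)^3 = x^3 + 9*x^2 + 27*x + 27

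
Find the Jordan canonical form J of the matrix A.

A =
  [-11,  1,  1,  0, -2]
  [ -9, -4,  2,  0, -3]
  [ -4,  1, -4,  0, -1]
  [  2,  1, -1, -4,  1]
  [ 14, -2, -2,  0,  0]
J_3(-5) ⊕ J_1(-4) ⊕ J_1(-4)

The characteristic polynomial is
  det(x·I − A) = x^5 + 23*x^4 + 211*x^3 + 965*x^2 + 2200*x + 2000 = (x + 4)^2*(x + 5)^3

Eigenvalues and multiplicities (the geometric multiplicity of λ is n − rank(A − λI), which equals the number of Jordan blocks for λ):
  λ = -5: algebraic multiplicity = 3, geometric multiplicity = 1
  λ = -4: algebraic multiplicity = 2, geometric multiplicity = 2

Determining the block sizes for each eigenvalue:
  λ = -5: one block (gm = 1), so the single block has size am = 3 → block sizes [3]
  λ = -4: gm = am = 2, so every block has size 1 → block sizes [1, 1]

Assembling the blocks gives a Jordan form
J =
  [-5,  1,  0,  0,  0]
  [ 0, -5,  1,  0,  0]
  [ 0,  0, -5,  0,  0]
  [ 0,  0,  0, -4,  0]
  [ 0,  0,  0,  0, -4]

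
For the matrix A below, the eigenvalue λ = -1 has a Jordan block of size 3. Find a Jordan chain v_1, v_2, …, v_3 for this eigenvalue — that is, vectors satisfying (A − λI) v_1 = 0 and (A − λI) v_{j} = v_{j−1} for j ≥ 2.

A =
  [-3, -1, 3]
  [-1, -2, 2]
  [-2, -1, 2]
A Jordan chain for λ = -1 of length 3:
v_1 = (-1, -1, -1)ᵀ
v_2 = (-2, -1, -2)ᵀ
v_3 = (1, 0, 0)ᵀ

Let N = A − (-1)·I. We want v_3 with N^3 v_3 = 0 but N^2 v_3 ≠ 0; then v_{j-1} := N · v_j for j = 3, …, 2.

Pick v_3 = (1, 0, 0)ᵀ.
Then v_2 = N · v_3 = (-2, -1, -2)ᵀ.
Then v_1 = N · v_2 = (-1, -1, -1)ᵀ.

Sanity check: (A − (-1)·I) v_1 = (0, 0, 0)ᵀ = 0. ✓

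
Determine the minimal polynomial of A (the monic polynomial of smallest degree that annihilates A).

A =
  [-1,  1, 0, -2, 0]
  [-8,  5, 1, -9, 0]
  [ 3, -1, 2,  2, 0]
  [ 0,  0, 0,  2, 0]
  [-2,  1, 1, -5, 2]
x^3 - 6*x^2 + 12*x - 8

The characteristic polynomial is χ_A(x) = (x - 2)^5, so the eigenvalues are known. The minimal polynomial is
  m_A(x) = Π_λ (x − λ)^{k_λ}
where k_λ is the size of the *largest* Jordan block for λ (equivalently, the smallest k with (A − λI)^k v = 0 for every generalised eigenvector v of λ).

  λ = 2: largest Jordan block has size 3, contributing (x − 2)^3

So m_A(x) = (x - 2)^3 = x^3 - 6*x^2 + 12*x - 8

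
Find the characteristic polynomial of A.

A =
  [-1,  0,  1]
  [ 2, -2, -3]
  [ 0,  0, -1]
x^3 + 4*x^2 + 5*x + 2

Expanding det(x·I − A) (e.g. by cofactor expansion or by noting that A is similar to its Jordan form J, which has the same characteristic polynomial as A) gives
  χ_A(x) = x^3 + 4*x^2 + 5*x + 2
which factors as (x + 1)^2*(x + 2). The eigenvalues (with algebraic multiplicities) are λ = -2 with multiplicity 1, λ = -1 with multiplicity 2.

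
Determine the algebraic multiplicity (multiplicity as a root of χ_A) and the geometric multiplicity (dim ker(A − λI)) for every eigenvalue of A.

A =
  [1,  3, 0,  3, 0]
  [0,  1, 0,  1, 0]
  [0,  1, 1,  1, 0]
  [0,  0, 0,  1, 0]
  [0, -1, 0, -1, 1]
λ = 1: alg = 5, geom = 3

Step 1 — factor the characteristic polynomial to read off the algebraic multiplicities:
  χ_A(x) = (x - 1)^5

Step 2 — compute geometric multiplicities via the rank-nullity identity g(λ) = n − rank(A − λI):
  rank(A − (1)·I) = 2, so dim ker(A − (1)·I) = n − 2 = 3

Summary:
  λ = 1: algebraic multiplicity = 5, geometric multiplicity = 3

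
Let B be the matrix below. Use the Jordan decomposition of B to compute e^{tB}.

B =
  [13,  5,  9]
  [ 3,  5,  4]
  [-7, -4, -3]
e^{tB} =
  [8*t^2*exp(5*t) + 8*t*exp(5*t) + exp(5*t), 2*t^2*exp(5*t) + 5*t*exp(5*t), 10*t^2*exp(5*t) + 9*t*exp(5*t)]
  [-2*t^2*exp(5*t) + 3*t*exp(5*t), -t^2*exp(5*t)/2 + exp(5*t), -5*t^2*exp(5*t)/2 + 4*t*exp(5*t)]
  [-6*t^2*exp(5*t) - 7*t*exp(5*t), -3*t^2*exp(5*t)/2 - 4*t*exp(5*t), -15*t^2*exp(5*t)/2 - 8*t*exp(5*t) + exp(5*t)]

Strategy: write B = P · J · P⁻¹ where J is a Jordan canonical form, so e^{tB} = P · e^{tJ} · P⁻¹, and e^{tJ} can be computed block-by-block.

B has Jordan form
J =
  [5, 1, 0]
  [0, 5, 1]
  [0, 0, 5]
(up to reordering of blocks).

Per-block formulas:
  For a 3×3 Jordan block J_3(5): exp(t · J_3(5)) = e^(5t)·(I + t·N + (t^2/2)·N^2), where N is the 3×3 nilpotent shift.

After assembling e^{tJ} and conjugating by P, we get:

e^{tB} =
  [8*t^2*exp(5*t) + 8*t*exp(5*t) + exp(5*t), 2*t^2*exp(5*t) + 5*t*exp(5*t), 10*t^2*exp(5*t) + 9*t*exp(5*t)]
  [-2*t^2*exp(5*t) + 3*t*exp(5*t), -t^2*exp(5*t)/2 + exp(5*t), -5*t^2*exp(5*t)/2 + 4*t*exp(5*t)]
  [-6*t^2*exp(5*t) - 7*t*exp(5*t), -3*t^2*exp(5*t)/2 - 4*t*exp(5*t), -15*t^2*exp(5*t)/2 - 8*t*exp(5*t) + exp(5*t)]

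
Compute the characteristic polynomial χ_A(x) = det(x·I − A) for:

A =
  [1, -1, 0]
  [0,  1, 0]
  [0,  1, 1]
x^3 - 3*x^2 + 3*x - 1

Expanding det(x·I − A) (e.g. by cofactor expansion or by noting that A is similar to its Jordan form J, which has the same characteristic polynomial as A) gives
  χ_A(x) = x^3 - 3*x^2 + 3*x - 1
which factors as (x - 1)^3. The eigenvalues (with algebraic multiplicities) are λ = 1 with multiplicity 3.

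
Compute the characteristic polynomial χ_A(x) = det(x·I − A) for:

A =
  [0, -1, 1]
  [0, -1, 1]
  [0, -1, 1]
x^3

Expanding det(x·I − A) (e.g. by cofactor expansion or by noting that A is similar to its Jordan form J, which has the same characteristic polynomial as A) gives
  χ_A(x) = x^3
which factors as x^3. The eigenvalues (with algebraic multiplicities) are λ = 0 with multiplicity 3.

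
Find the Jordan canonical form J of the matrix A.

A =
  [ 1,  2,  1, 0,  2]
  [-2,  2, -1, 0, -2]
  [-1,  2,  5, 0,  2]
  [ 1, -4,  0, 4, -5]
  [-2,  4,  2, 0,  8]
J_3(4) ⊕ J_2(4)

The characteristic polynomial is
  det(x·I − A) = x^5 - 20*x^4 + 160*x^3 - 640*x^2 + 1280*x - 1024 = (x - 4)^5

Eigenvalues and multiplicities (the geometric multiplicity of λ is n − rank(A − λI), which equals the number of Jordan blocks for λ):
  λ = 4: algebraic multiplicity = 5, geometric multiplicity = 2

Determining the block sizes for each eigenvalue:
  λ = 4: with am = 5 and gm = 2, the partition is not yet determined (e.g. several partitions of 5 into 2 parts exist). Let N = A − (4)·I. Computing rank(N^1) = 3, rank(N^2) = 1, rank(N^3) = 0; the number of blocks of size ≥ j is rank(N^{j−1}) − rank(N^j), giving [2, 2, 1]. So we have 1 block(s) of size 3, 1 block(s) of size 2 → block sizes [3, 2]

Assembling the blocks gives a Jordan form
J =
  [4, 1, 0, 0, 0]
  [0, 4, 1, 0, 0]
  [0, 0, 4, 0, 0]
  [0, 0, 0, 4, 1]
  [0, 0, 0, 0, 4]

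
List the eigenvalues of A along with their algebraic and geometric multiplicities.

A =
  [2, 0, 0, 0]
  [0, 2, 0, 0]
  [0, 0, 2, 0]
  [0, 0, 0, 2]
λ = 2: alg = 4, geom = 4

Step 1 — factor the characteristic polynomial to read off the algebraic multiplicities:
  χ_A(x) = (x - 2)^4

Step 2 — compute geometric multiplicities via the rank-nullity identity g(λ) = n − rank(A − λI):
  rank(A − (2)·I) = 0, so dim ker(A − (2)·I) = n − 0 = 4

Summary:
  λ = 2: algebraic multiplicity = 4, geometric multiplicity = 4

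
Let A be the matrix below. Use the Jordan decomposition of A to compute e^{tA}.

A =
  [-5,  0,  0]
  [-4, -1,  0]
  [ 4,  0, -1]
e^{tA} =
  [exp(-5*t), 0, 0]
  [-exp(-t) + exp(-5*t), exp(-t), 0]
  [exp(-t) - exp(-5*t), 0, exp(-t)]

Strategy: write A = P · J · P⁻¹ where J is a Jordan canonical form, so e^{tA} = P · e^{tJ} · P⁻¹, and e^{tJ} can be computed block-by-block.

A has Jordan form
J =
  [-5,  0,  0]
  [ 0, -1,  0]
  [ 0,  0, -1]
(up to reordering of blocks).

Per-block formulas:
  For a 1×1 block at λ = -1: exp(t · [-1]) = [e^(-1t)].
  For a 1×1 block at λ = -5: exp(t · [-5]) = [e^(-5t)].

After assembling e^{tJ} and conjugating by P, we get:

e^{tA} =
  [exp(-5*t), 0, 0]
  [-exp(-t) + exp(-5*t), exp(-t), 0]
  [exp(-t) - exp(-5*t), 0, exp(-t)]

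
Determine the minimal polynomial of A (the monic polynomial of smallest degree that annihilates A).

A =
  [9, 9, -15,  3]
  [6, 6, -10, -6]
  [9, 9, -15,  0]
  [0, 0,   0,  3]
x^3 - 3*x^2

The characteristic polynomial is χ_A(x) = x^3*(x - 3), so the eigenvalues are known. The minimal polynomial is
  m_A(x) = Π_λ (x − λ)^{k_λ}
where k_λ is the size of the *largest* Jordan block for λ (equivalently, the smallest k with (A − λI)^k v = 0 for every generalised eigenvector v of λ).

  λ = 0: largest Jordan block has size 2, contributing (x − 0)^2
  λ = 3: largest Jordan block has size 1, contributing (x − 3)

So m_A(x) = x^2*(x - 3) = x^3 - 3*x^2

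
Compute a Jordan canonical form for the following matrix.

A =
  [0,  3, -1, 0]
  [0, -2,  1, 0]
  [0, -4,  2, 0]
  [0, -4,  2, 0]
J_3(0) ⊕ J_1(0)

The characteristic polynomial is
  det(x·I − A) = x^4

Eigenvalues and multiplicities (the geometric multiplicity of λ is n − rank(A − λI), which equals the number of Jordan blocks for λ):
  λ = 0: algebraic multiplicity = 4, geometric multiplicity = 2

Determining the block sizes for each eigenvalue:
  λ = 0: with am = 4 and gm = 2, the partition is not yet determined (e.g. several partitions of 4 into 2 parts exist). Let N = A − (0)·I. Computing rank(N^1) = 2, rank(N^2) = 1, rank(N^3) = 0; the number of blocks of size ≥ j is rank(N^{j−1}) − rank(N^j), giving [2, 1, 1]. So we have 1 block(s) of size 3, 1 block(s) of size 1 → block sizes [3, 1]

Assembling the blocks gives a Jordan form
J =
  [0, 1, 0, 0]
  [0, 0, 1, 0]
  [0, 0, 0, 0]
  [0, 0, 0, 0]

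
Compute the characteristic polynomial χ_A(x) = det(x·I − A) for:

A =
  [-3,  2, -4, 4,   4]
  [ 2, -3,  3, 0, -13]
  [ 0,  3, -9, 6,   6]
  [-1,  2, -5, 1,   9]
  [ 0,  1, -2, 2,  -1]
x^5 + 15*x^4 + 90*x^3 + 270*x^2 + 405*x + 243

Expanding det(x·I − A) (e.g. by cofactor expansion or by noting that A is similar to its Jordan form J, which has the same characteristic polynomial as A) gives
  χ_A(x) = x^5 + 15*x^4 + 90*x^3 + 270*x^2 + 405*x + 243
which factors as (x + 3)^5. The eigenvalues (with algebraic multiplicities) are λ = -3 with multiplicity 5.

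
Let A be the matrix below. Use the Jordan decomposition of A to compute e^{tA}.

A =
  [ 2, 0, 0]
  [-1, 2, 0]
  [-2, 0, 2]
e^{tA} =
  [exp(2*t), 0, 0]
  [-t*exp(2*t), exp(2*t), 0]
  [-2*t*exp(2*t), 0, exp(2*t)]

Strategy: write A = P · J · P⁻¹ where J is a Jordan canonical form, so e^{tA} = P · e^{tJ} · P⁻¹, and e^{tJ} can be computed block-by-block.

A has Jordan form
J =
  [2, 1, 0]
  [0, 2, 0]
  [0, 0, 2]
(up to reordering of blocks).

Per-block formulas:
  For a 2×2 Jordan block J_2(2): exp(t · J_2(2)) = e^(2t)·(I + t·N), where N is the 2×2 nilpotent shift.
  For a 1×1 block at λ = 2: exp(t · [2]) = [e^(2t)].

After assembling e^{tJ} and conjugating by P, we get:

e^{tA} =
  [exp(2*t), 0, 0]
  [-t*exp(2*t), exp(2*t), 0]
  [-2*t*exp(2*t), 0, exp(2*t)]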